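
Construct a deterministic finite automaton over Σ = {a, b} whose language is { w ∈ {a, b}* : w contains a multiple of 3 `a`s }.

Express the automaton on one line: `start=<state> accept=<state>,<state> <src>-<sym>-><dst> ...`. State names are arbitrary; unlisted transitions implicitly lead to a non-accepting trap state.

start=q0 accept=q0 q0-a->q1 q0-b->q0 q1-a->q2 q1-b->q1 q2-a->q0 q2-b->q2

Keep the running count of `a`s modulo 3: each `a` advances along the cycle q0 → q1 → q2 → q0 while other symbols loop. Accept at q0.
With 3 states:
        a   b  
>* q0   q1  q0 
   q1   q2  q1 
   q2   q0  q2 
(> = start, * = accepting)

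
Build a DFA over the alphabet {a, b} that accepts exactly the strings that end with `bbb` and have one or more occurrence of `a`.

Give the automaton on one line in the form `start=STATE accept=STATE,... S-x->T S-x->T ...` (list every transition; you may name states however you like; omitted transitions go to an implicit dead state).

start=s0 accept=s10,s11 s0-a->s1 s0-b->s2 s1-a->s3 s1-b->s4 s2-a->s1 s2-b->s5 s3-a->s3 s3-b->s6 s4-a->s3 s4-b->s7 s5-a->s1 s5-b->s8 s6-a->s3 s6-b->s9 s7-a->s3 s7-b->s10 s8-a->s1 s8-b->s8 s9-a->s3 s9-b->s11 s10-a->s3 s10-b->s10 s11-a->s3 s11-b->s11

Handle the two conditions separately and then intersect. One (4 states) tracks how much of the suffix `bbb` has currently been matched; the other (3 states) tracks the count of `a`s, saturating at 2. Each combined state is a pair, one component from each; accept when both components accept.
12 states suffice.
          a    b  
>  s0     s1   s2 
   s1     s3   s4 
   s2     s1   s5 
   s3     s3   s6 
   s4     s3   s7 
   s5     s1   s8 
   s6     s3   s9 
   s7     s3  s10 
   s8     s1   s8 
   s9     s3  s11 
 * s10    s3  s10 
 * s11    s3  s11 
(> = start, * = accepting)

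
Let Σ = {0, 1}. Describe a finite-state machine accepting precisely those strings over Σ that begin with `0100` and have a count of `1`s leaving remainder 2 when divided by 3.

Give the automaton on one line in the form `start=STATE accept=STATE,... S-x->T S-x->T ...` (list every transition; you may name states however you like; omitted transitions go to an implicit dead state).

Run two small machines in parallel and take their product. The first has 6 states tracking whether the input so far still matches the prefix `0100`; the second has 3 states tracking the count of `1`s modulo 3. A product state is a pair (one from each), accepting exactly when both do.
10 states suffice.
       0  1 
>  A   B  C 
   B   D  E 
   C   C  F 
   D   D  C 
   E   G  F 
   F   F  D 
   G   H  F 
   H   H  I 
 * I   I  J 
   J   J  H 
(> = start, * = accepting)

start=A accept=I A-0->B A-1->C B-0->D B-1->E C-0->C C-1->F D-0->D D-1->C E-0->G E-1->F F-0->F F-1->D G-0->H G-1->F H-0->H H-1->I I-0->I I-1->J J-0->J J-1->H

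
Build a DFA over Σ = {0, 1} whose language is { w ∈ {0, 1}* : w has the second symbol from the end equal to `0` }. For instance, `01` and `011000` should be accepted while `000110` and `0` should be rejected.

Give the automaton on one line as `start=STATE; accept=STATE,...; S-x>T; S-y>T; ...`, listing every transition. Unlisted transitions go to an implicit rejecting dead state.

start=q0; accept=q3,q4; q0-0>q1; q0-1>q2; q1-0>q3; q1-1>q4; q2-0>q5; q2-1>q6; q3-0>q3; q3-1>q4; q4-0>q5; q4-1>q6; q5-0>q3; q5-1>q4; q6-0>q5; q6-1>q6

A DFA must remember the last 2 symbols (since which symbol is second-to-last isn't known until the input ends). Use one state per possible window of the last ≤2 symbols; accept from those whose window starts with `0`.
With 7 states:
        0   1  
>  q0   q1  q2 
   q1   q3  q4 
   q2   q5  q6 
 * q3   q3  q4 
 * q4   q5  q6 
   q5   q3  q4 
   q6   q5  q6 
(> = start, * = accepting)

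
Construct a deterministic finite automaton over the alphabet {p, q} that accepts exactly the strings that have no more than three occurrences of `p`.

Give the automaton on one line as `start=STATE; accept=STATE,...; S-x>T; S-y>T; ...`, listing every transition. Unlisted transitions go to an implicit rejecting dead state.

Count `p`s, saturating at 4: states S0 through S3 mean 0 through 3 `p`s seen; S4 means more than 3. Each `p` increments (capped at S4); other symbols loop. Accept from {S0, S1, S2, S3}.
5 states suffice.
        p   q  
>* S0   S1  S0 
 * S1   S2  S1 
 * S2   S3  S2 
 * S3   S4  S3 
   S4   S4  S4 
(> = start, * = accepting)

start=S0; accept=S0,S1,S2,S3; S0-p>S1; S0-q>S0; S1-p>S2; S1-q>S1; S2-p>S3; S2-q>S2; S3-p>S4; S3-q>S3; S4-p>S4; S4-q>S4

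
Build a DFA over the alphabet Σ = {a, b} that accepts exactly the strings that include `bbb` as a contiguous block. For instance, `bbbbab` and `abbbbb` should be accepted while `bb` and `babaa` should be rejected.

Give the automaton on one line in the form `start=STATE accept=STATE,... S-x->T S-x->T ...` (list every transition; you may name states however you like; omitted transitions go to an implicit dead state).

start=s0 accept=s3 s0-a->s0 s0-b->s1 s1-a->s0 s1-b->s2 s2-a->s0 s2-b->s3 s3-a->s3 s3-b->s3

States s0..s2 record the length of the longest prefix of `bbb` that matches the current input suffix. Reaching s3 means `bbb` has been seen, and we stay there forever. Accept from s3.
        a   b  
>  s0   s0  s1 
   s1   s0  s2 
   s2   s0  s3 
 * s3   s3  s3 
(> = start, * = accepting)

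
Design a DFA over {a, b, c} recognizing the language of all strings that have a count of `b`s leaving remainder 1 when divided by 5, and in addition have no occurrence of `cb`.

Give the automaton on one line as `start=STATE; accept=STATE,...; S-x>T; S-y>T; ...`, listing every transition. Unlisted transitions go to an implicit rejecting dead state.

Handle the two conditions separately and then intersect. The first has 5 states tracking the count of `b`s modulo 5; the second has 3 states tracking partial matches of the forbidden pattern `cb`. A product state is a pair (one from each), accepting exactly when both do. Equivalent product states are then merged.
With 11 states:
          a    b    c  
>  q0     q0   q1   q2 
 * q1     q1   q3   q4 
   q2     q0   q5   q2 
   q3     q3   q6   q7 
 * q4     q1   q5   q4 
   q5     q5   q5   q5 
   q6     q6   q8   q9 
   q7     q3   q5   q7 
   q8     q8   q0  q10 
   q9     q6   q5   q9 
   q10    q8   q5  q10 
(> = start, * = accepting)

start=q0; accept=q1,q4; q0-a>q0; q0-b>q1; q0-c>q2; q1-a>q1; q1-b>q3; q1-c>q4; q2-a>q0; q2-b>q5; q2-c>q2; q3-a>q3; q3-b>q6; q3-c>q7; q4-a>q1; q4-b>q5; q4-c>q4; q5-a>q5; q5-b>q5; q5-c>q5; q6-a>q6; q6-b>q8; q6-c>q9; q7-a>q3; q7-b>q5; q7-c>q7; q8-a>q8; q8-b>q0; q8-c>q10; q9-a>q6; q9-b>q5; q9-c>q9; q10-a>q8; q10-b>q5; q10-c>q10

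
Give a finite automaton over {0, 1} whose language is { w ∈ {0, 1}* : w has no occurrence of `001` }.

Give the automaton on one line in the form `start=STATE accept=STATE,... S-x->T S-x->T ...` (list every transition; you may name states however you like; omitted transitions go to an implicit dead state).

Track partial matches of the forbidden pattern `001`. State D is a dead state reached once `001` has occurred; every other state accepts. A means no part of `001` is currently matched.
A 4-state machine:
       0  1 
>* A   B  A 
 * B   C  A 
 * C   C  D 
   D   D  D 
(> = start, * = accepting)

start=A accept=A,B,C A-0->B A-1->A B-0->C B-1->A C-0->C C-1->D D-0->D D-1->D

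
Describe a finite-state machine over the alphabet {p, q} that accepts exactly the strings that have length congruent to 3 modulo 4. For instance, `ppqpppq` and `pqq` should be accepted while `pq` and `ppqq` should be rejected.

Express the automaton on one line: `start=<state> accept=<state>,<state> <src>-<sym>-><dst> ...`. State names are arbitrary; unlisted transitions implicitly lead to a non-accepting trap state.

Count input length modulo 4: every symbol advances one step around the cycle A → B → C → D → A. Accept at D.
With 4 states:
       p  q 
>  A   B  B 
   B   C  C 
   C   D  D 
 * D   A  A 
(> = start, * = accepting)

start=A accept=D A-p->B A-q->B B-p->C B-q->C C-p->D C-q->D D-p->A D-q->A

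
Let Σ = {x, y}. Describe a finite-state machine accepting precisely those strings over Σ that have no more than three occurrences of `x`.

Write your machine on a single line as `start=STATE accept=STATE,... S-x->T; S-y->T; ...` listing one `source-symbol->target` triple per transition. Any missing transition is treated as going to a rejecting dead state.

start=q0; accept=q0,q1,q2,q3; q0-x->q1; q0-y->q0; q1-x->q2; q1-y->q1; q2-x->q3; q2-y->q2; q3-x->q4; q3-y->q3; q4-x->q4; q4-y->q4

Count `x`s, saturating at 4: states q0 through q3 mean 0 through 3 `x`s seen; q4 means more than 3. Each `x` increments (capped at q4); other symbols loop. Accept from {q0, q1, q2, q3}.
With 5 states:
        x   y  
>* q0   q1  q0 
 * q1   q2  q1 
 * q2   q3  q2 
 * q3   q4  q3 
   q4   q4  q4 
(> = start, * = accepting)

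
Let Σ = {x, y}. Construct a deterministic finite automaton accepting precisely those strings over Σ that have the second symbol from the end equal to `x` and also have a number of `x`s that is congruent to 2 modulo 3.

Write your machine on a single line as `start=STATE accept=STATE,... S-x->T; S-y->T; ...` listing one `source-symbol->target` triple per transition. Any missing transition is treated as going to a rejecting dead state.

Run two small machines in parallel and take their product. One (7 states) tracks the last 2 symbols read; the other (3 states) tracks the count of `x`s modulo 3. Each combined state is a pair, one component from each; accept when both components accept.
       x  y 
>  A   B  C 
   B   D  E 
   C   F  G 
 * D   H  I 
   E   J  K 
   F   D  E 
   G   F  G 
   H   L  M 
 * I   N  O 
   J   H  I 
   K   J  K 
   L   D  E 
   M   F  G 
   N   L  M 
   O   N  O 
(> = start, * = accepting)

start=A; accept=D,I; A-x->B; A-y->C; B-x->D; B-y->E; C-x->F; C-y->G; D-x->H; D-y->I; E-x->J; E-y->K; F-x->D; F-y->E; G-x->F; G-y->G; H-x->L; H-y->M; I-x->N; I-y->O; J-x->H; J-y->I; K-x->J; K-y->K; L-x->D; L-y->E; M-x->F; M-y->G; N-x->L; N-y->M; O-x->N; O-y->O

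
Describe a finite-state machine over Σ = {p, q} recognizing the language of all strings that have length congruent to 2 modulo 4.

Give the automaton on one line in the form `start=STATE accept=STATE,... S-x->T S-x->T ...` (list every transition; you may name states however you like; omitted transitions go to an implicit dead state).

Only the length mod 4 matters, so use a 4-cycle: from any state, every input symbol moves to the next state, wrapping D back to A. Mark C accepting.
4 states suffice.
       p  q 
>  A   B  B 
   B   C  C 
 * C   D  D 
   D   A  A 
(> = start, * = accepting)

start=A accept=C A-p->B A-q->B B-p->C B-q->C C-p->D C-q->D D-p->A D-q->A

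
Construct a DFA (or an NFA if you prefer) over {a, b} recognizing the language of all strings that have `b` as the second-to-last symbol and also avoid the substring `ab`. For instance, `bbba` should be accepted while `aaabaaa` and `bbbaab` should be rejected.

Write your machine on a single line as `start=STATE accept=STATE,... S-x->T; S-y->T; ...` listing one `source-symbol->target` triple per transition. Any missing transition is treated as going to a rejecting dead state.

Run two small machines in parallel and take their product. One (7 states) tracks the last 2 symbols read; the other (3 states) tracks partial matches of the forbidden pattern `ab`. Each combined state is a pair, one component from each; accept when both components accept. After merging equivalent states the machine shrinks.
5 states suffice.
        a   b  
>  q0   q1  q2 
   q1   q1  q1 
   q2   q3  q4 
 * q3   q1  q1 
 * q4   q3  q4 
(> = start, * = accepting)

start=q0; accept=q3,q4; q0-a->q1; q0-b->q2; q1-a->q1; q1-b->q1; q2-a->q3; q2-b->q4; q3-a->q1; q3-b->q1; q4-a->q3; q4-b->q4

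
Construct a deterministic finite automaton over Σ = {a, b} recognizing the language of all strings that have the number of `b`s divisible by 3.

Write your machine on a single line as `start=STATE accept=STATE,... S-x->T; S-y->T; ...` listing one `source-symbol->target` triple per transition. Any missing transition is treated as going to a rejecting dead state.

Keep the running count of `b`s modulo 3: each `b` advances along the cycle q0 → q1 → q2 → q0 while other symbols loop. Accept at q0.
3 states suffice.
        a   b  
>* q0   q0  q1 
   q1   q1  q2 
   q2   q2  q0 
(> = start, * = accepting)

start=q0; accept=q0; q0-a->q0; q0-b->q1; q1-a->q1; q1-b->q2; q2-a->q2; q2-b->q0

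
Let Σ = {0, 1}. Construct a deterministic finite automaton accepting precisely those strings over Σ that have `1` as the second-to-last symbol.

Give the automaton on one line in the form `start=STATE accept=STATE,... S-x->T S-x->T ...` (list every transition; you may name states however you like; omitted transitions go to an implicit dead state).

start=q0 accept=q5,q6 q0-0->q1 q0-1->q2 q1-0->q3 q1-1->q4 q2-0->q5 q2-1->q6 q3-0->q3 q3-1->q4 q4-0->q5 q4-1->q6 q5-0->q3 q5-1->q4 q6-0->q5 q6-1->q6

A DFA must remember the last 2 symbols (since which symbol is second-to-last isn't known until the input ends). Use one state per possible window of the last ≤2 symbols; accept from those whose window starts with `1`.
7 states suffice.
        0   1  
>  q0   q1  q2 
   q1   q3  q4 
   q2   q5  q6 
   q3   q3  q4 
   q4   q5  q6 
 * q5   q3  q4 
 * q6   q5  q6 
(> = start, * = accepting)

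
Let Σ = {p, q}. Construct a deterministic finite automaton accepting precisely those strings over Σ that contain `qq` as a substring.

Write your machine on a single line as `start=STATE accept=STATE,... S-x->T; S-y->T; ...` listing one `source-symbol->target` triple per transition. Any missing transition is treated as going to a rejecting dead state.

start=S0; accept=S2; S0-p->S0; S0-q->S1; S1-p->S0; S1-q->S2; S2-p->S2; S2-q->S2

Track how much of `qq` has been matched so far: state S0 is no progress, S2 is the absorbing accept state reached once `qq` has occurred. Intermediate states record partial matches; on a mismatch, fall back to the longest reusable overlap.
3 states suffice.
        p   q  
>  S0   S0  S1 
   S1   S0  S2 
 * S2   S2  S2 
(> = start, * = accepting)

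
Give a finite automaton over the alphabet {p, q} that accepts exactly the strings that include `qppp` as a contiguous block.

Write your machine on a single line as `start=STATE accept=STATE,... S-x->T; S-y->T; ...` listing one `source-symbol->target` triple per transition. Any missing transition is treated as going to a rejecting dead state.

States A..D record the length of the longest prefix of `qppp` that matches the current input suffix. Reaching E means `qppp` has been seen, and we stay there forever. Accept from E.
5 states suffice.
       p  q 
>  A   A  B 
   B   C  B 
   C   D  B 
   D   E  B 
 * E   E  E 
(> = start, * = accepting)

start=A; accept=E; A-p->A; A-q->B; B-p->C; B-q->B; C-p->D; C-q->B; D-p->E; D-q->B; E-p->E; E-q->E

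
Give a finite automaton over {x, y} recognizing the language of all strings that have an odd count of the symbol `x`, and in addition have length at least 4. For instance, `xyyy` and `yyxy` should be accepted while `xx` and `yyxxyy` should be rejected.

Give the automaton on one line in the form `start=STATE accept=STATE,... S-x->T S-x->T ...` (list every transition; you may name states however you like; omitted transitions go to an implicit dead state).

Handle the two conditions separately and then intersect. The first has 2 states tracking the count of `x`s modulo 2; the second has 6 states tracking the input length, saturating at 5. A product state is a pair (one from each), accepting exactly when both do.
          x    y  
>  q0     q1   q2 
   q1     q3   q4 
   q2     q4   q3 
   q3     q5   q6 
   q4     q6   q5 
   q5     q7   q8 
   q6     q8   q7 
   q7     q9  q10 
 * q8    q10   q9 
 * q9    q10   q9 
   q10    q9  q10 
(> = start, * = accepting)

start=q0 accept=q8,q9 q0-x->q1 q0-y->q2 q1-x->q3 q1-y->q4 q2-x->q4 q2-y->q3 q3-x->q5 q3-y->q6 q4-x->q6 q4-y->q5 q5-x->q7 q5-y->q8 q6-x->q8 q6-y->q7 q7-x->q9 q7-y->q10 q8-x->q10 q8-y->q9 q9-x->q10 q9-y->q9 q10-x->q9 q10-y->q10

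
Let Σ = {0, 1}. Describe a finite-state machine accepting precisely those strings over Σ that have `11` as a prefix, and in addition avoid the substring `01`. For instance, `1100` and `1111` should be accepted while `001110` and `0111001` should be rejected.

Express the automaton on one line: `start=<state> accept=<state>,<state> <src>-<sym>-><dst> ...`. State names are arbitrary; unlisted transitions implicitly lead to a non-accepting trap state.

start=q0 accept=q4,q5 q0-0->q1 q0-1->q2 q1-0->q1 q1-1->q3 q2-0->q1 q2-1->q4 q3-0->q3 q3-1->q3 q4-0->q5 q4-1->q4 q5-0->q5 q5-1->q6 q6-0->q6 q6-1->q6

Handle the two conditions separately and then intersect. The first has 4 states tracking whether the input so far still matches the prefix `11`; the second has 3 states tracking partial matches of the forbidden pattern `01`. A product state is a pair (one from each), accepting exactly when both do.
With 7 states:
        0   1  
>  q0   q1  q2 
   q1   q1  q3 
   q2   q1  q4 
   q3   q3  q3 
 * q4   q5  q4 
 * q5   q5  q6 
   q6   q6  q6 
(> = start, * = accepting)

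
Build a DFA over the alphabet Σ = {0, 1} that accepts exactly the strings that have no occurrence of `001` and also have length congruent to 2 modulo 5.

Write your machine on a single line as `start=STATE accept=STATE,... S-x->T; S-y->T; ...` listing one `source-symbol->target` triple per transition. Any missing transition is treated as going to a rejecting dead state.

Run two small machines in parallel and take their product. One (4 states) tracks partial matches of the forbidden pattern `001`; the other (5 states) tracks the input length modulo 5. Each combined state is a pair, one component from each; accept when both components accept.
A 20-state machine:
          0    1  
>  q0     q1   q2 
   q1     q3   q4 
   q2     q5   q4 
 * q3     q6   q7 
 * q4     q8   q9 
 * q5     q6   q9 
   q6    q10  q11 
   q7    q11  q11 
   q8    q10  q12 
   q9    q13  q12 
   q10   q14  q15 
   q11   q15  q15 
   q12   q16   q0 
   q13   q14   q0 
   q14   q17  q18 
   q15   q18  q18 
   q16   q17   q2 
   q17    q3  q19 
   q18   q19  q19 
   q19    q7   q7 
(> = start, * = accepting)

start=q0; accept=q3,q4,q5; q0-0->q1; q0-1->q2; q1-0->q3; q1-1->q4; q2-0->q5; q2-1->q4; q3-0->q6; q3-1->q7; q4-0->q8; q4-1->q9; q5-0->q6; q5-1->q9; q6-0->q10; q6-1->q11; q7-0->q11; q7-1->q11; q8-0->q10; q8-1->q12; q9-0->q13; q9-1->q12; q10-0->q14; q10-1->q15; q11-0->q15; q11-1->q15; q12-0->q16; q12-1->q0; q13-0->q14; q13-1->q0; q14-0->q17; q14-1->q18; q15-0->q18; q15-1->q18; q16-0->q17; q16-1->q2; q17-0->q3; q17-1->q19; q18-0->q19; q18-1->q19; q19-0->q7; q19-1->q7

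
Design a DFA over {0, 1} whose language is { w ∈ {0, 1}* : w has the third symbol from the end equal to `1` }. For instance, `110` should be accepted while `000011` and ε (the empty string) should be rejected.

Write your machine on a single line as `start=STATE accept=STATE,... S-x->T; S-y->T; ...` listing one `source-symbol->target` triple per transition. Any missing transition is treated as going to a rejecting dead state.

Because acceptance depends on a position counted from the end, the machine has to buffer the most recent 3 symbols. Make each state the string of the last up-to-3 symbols read; on input `x` shift the window left and append `x`. Accept when the buffered window has length 3 and begins with `1`.
A 15-state machine:
          0    1  
>  q0     q1   q2 
   q1     q3   q4 
   q2     q5   q6 
   q3     q7   q8 
   q4     q9  q10 
   q5    q11  q12 
   q6    q13  q14 
   q7     q7   q8 
   q8     q9  q10 
   q9    q11  q12 
   q10   q13  q14 
 * q11    q7   q8 
 * q12    q9  q10 
 * q13   q11  q12 
 * q14   q13  q14 
(> = start, * = accepting)

start=q0; accept=q11,q12,q13,q14; q0-0->q1; q0-1->q2; q1-0->q3; q1-1->q4; q2-0->q5; q2-1->q6; q3-0->q7; q3-1->q8; q4-0->q9; q4-1->q10; q5-0->q11; q5-1->q12; q6-0->q13; q6-1->q14; q7-0->q7; q7-1->q8; q8-0->q9; q8-1->q10; q9-0->q11; q9-1->q12; q10-0->q13; q10-1->q14; q11-0->q7; q11-1->q8; q12-0->q9; q12-1->q10; q13-0->q11; q13-1->q12; q14-0->q13; q14-1->q14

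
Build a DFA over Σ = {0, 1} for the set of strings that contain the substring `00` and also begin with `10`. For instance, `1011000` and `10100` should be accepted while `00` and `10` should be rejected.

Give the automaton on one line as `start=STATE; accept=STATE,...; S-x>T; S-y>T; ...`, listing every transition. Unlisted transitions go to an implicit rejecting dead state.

Build one automaton per condition and run them in lockstep. The first has 3 states tracking whether and how much of `00` has been seen; the second has 4 states tracking whether the input so far still matches the prefix `10`. A product state is a pair (one from each), accepting exactly when both do.
8 states suffice.
        0   1  
>  s0   s1  s2 
   s1   s3  s4 
   s2   s5  s4 
   s3   s3  s3 
   s4   s1  s4 
   s5   s6  s7 
 * s6   s6  s6 
   s7   s5  s7 
(> = start, * = accepting)

start=s0; accept=s6; s0-0>s1; s0-1>s2; s1-0>s3; s1-1>s4; s2-0>s5; s2-1>s4; s3-0>s3; s3-1>s3; s4-0>s1; s4-1>s4; s5-0>s6; s5-1>s7; s6-0>s6; s6-1>s6; s7-0>s5; s7-1>s7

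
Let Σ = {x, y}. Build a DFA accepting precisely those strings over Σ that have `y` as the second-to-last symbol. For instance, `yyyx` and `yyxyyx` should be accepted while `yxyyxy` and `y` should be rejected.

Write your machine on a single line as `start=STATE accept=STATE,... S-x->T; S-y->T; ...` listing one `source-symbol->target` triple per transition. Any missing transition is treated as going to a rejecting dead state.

start=q0; accept=q5,q6; q0-x->q1; q0-y->q2; q1-x->q3; q1-y->q4; q2-x->q5; q2-y->q6; q3-x->q3; q3-y->q4; q4-x->q5; q4-y->q6; q5-x->q3; q5-y->q4; q6-x->q5; q6-y->q6

Because acceptance depends on a position counted from the end, the machine has to buffer the most recent 2 symbols. Make each state the string of the last up-to-2 symbols read; on input `x` shift the window left and append `x`. Accept when the buffered window has length 2 and begins with `y`.
7 states suffice.
        x   y  
>  q0   q1  q2 
   q1   q3  q4 
   q2   q5  q6 
   q3   q3  q4 
   q4   q5  q6 
 * q5   q3  q4 
 * q6   q5  q6 
(> = start, * = accepting)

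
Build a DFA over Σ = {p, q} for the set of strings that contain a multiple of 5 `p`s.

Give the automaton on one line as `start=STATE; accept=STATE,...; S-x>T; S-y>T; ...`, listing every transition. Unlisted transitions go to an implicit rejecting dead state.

start=A; accept=A; A-p>B; A-q>A; B-p>C; B-q>B; C-p>D; C-q>C; D-p>E; D-q>D; E-p>A; E-q>E

Keep the running count of `p`s modulo 5: each `p` advances along the cycle A → B → C → D → E → A while other symbols loop. Accept at A.
       p  q 
>* A   B  A 
   B   C  B 
   C   D  C 
   D   E  D 
   E   A  E 
(> = start, * = accepting)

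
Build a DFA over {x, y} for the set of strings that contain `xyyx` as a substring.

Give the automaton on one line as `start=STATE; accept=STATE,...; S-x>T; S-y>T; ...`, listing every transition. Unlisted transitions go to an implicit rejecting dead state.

start=q0; accept=q4; q0-x>q1; q0-y>q0; q1-x>q1; q1-y>q2; q2-x>q1; q2-y>q3; q3-x>q4; q3-y>q0; q4-x>q4; q4-y>q4

Track how much of `xyyx` has been matched so far: state q0 is no progress, q4 is the absorbing accept state reached once `xyyx` has occurred. Intermediate states record partial matches; on a mismatch, fall back to the longest reusable overlap.
5 states suffice.
        x   y  
>  q0   q1  q0 
   q1   q1  q2 
   q2   q1  q3 
   q3   q4  q0 
 * q4   q4  q4 
(> = start, * = accepting)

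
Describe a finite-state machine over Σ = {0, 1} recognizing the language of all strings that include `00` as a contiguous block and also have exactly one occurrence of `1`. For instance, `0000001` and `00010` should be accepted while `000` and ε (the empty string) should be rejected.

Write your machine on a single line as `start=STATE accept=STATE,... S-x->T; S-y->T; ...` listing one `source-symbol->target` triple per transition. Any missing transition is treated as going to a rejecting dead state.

Run two small machines in parallel and take their product. The first has 3 states tracking whether and how much of `00` has been seen; the second has 3 states tracking the count of `1`s, saturating at 2. A product state is a pair (one from each), accepting exactly when both do. Equivalent product states are then merged.
With 7 states:
        0   1  
>  s0   s1  s2 
   s1   s3  s2 
   s2   s4  s5 
   s3   s3  s6 
   s4   s6  s5 
   s5   s5  s5 
 * s6   s6  s5 
(> = start, * = accepting)

start=s0; accept=s6; s0-0->s1; s0-1->s2; s1-0->s3; s1-1->s2; s2-0->s4; s2-1->s5; s3-0->s3; s3-1->s6; s4-0->s6; s4-1->s5; s5-0->s5; s5-1->s5; s6-0->s6; s6-1->s5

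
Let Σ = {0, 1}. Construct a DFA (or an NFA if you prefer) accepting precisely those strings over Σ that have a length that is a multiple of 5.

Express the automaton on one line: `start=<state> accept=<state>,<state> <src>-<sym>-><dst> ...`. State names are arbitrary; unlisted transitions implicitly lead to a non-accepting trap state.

start=A accept=A A-0->B A-1->B B-0->C B-1->C C-0->D C-1->D D-0->E D-1->E E-0->A E-1->A

Only the length mod 5 matters, so use a 5-cycle: from any state, every input symbol moves to the next state, wrapping E back to A. Mark A accepting.
With 5 states:
       0  1 
>* A   B  B 
   B   C  C 
   C   D  D 
   D   E  E 
   E   A  A 
(> = start, * = accepting)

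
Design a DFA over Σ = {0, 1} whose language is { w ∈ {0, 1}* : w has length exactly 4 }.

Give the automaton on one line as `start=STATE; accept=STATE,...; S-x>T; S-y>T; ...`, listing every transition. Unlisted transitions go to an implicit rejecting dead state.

start=S0; accept=S4; S0-0>S1; S0-1>S1; S1-0>S2; S1-1>S2; S2-0>S3; S2-1>S3; S3-0>S4; S3-1>S4; S4-0>S5; S4-1>S5; S5-0>S5; S5-1>S5

Count input length up to 5: every symbol moves from S0 toward S5, which means 'more than 4' and absorbs. Accept from {S4}.
        0   1  
>  S0   S1  S1 
   S1   S2  S2 
   S2   S3  S3 
   S3   S4  S4 
 * S4   S5  S5 
   S5   S5  S5 
(> = start, * = accepting)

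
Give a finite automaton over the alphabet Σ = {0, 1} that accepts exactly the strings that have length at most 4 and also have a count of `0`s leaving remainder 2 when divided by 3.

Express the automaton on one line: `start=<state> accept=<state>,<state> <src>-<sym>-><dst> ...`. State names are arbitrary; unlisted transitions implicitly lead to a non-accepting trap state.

Handle the two conditions separately and then intersect. The first has 6 states tracking the input length, saturating at 5; the second has 3 states tracking the count of `0`s modulo 3. A product state is a pair (one from each), accepting exactly when both do.
With 15 states:
          0    1  
>  q0     q1   q2 
   q1     q3   q4 
   q2     q4   q5 
 * q3     q6   q7 
   q4     q7   q8 
   q5     q8   q6 
   q6     q9  q10 
 * q7    q10  q11 
   q8    q11   q9 
   q9    q12  q13 
   q10   q13  q14 
 * q11   q14  q12 
   q12   q14  q12 
   q13   q12  q13 
   q14   q13  q14 
(> = start, * = accepting)

start=q0 accept=q3,q7,q11 q0-0->q1 q0-1->q2 q1-0->q3 q1-1->q4 q2-0->q4 q2-1->q5 q3-0->q6 q3-1->q7 q4-0->q7 q4-1->q8 q5-0->q8 q5-1->q6 q6-0->q9 q6-1->q10 q7-0->q10 q7-1->q11 q8-0->q11 q8-1->q9 q9-0->q12 q9-1->q13 q10-0->q13 q10-1->q14 q11-0->q14 q11-1->q12 q12-0->q14 q12-1->q12 q13-0->q12 q13-1->q13 q14-0->q13 q14-1->q14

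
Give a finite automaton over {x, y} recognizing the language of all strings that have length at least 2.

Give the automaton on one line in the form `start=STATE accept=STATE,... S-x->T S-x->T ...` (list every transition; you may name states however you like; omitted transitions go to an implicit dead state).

Count input length up to 3: every symbol moves from s0 toward s3, which means 'more than 2' and absorbs. Accept from {s2, s3}.
        x   y  
>  s0   s1  s1 
   s1   s2  s2 
 * s2   s3  s3 
 * s3   s3  s3 
(> = start, * = accepting)

start=s0 accept=s2,s3 s0-x->s1 s0-y->s1 s1-x->s2 s1-y->s2 s2-x->s3 s2-y->s3 s3-x->s3 s3-y->s3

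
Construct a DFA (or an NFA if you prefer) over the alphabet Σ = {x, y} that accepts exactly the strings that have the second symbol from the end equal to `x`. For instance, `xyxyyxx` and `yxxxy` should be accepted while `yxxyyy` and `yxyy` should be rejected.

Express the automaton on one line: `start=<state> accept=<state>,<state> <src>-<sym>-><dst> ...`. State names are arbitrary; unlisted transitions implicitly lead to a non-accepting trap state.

start=S0 accept=S3,S4 S0-x->S1 S0-y->S2 S1-x->S3 S1-y->S4 S2-x->S5 S2-y->S6 S3-x->S3 S3-y->S4 S4-x->S5 S4-y->S6 S5-x->S3 S5-y->S4 S6-x->S5 S6-y->S6

Because acceptance depends on a position counted from the end, the machine has to buffer the most recent 2 symbols. Make each state the string of the last up-to-2 symbols read; on input `x` shift the window left and append `x`. Accept when the buffered window has length 2 and begins with `x`.
7 states suffice.
        x   y  
>  S0   S1  S2 
   S1   S3  S4 
   S2   S5  S6 
 * S3   S3  S4 
 * S4   S5  S6 
   S5   S3  S4 
   S6   S5  S6 
(> = start, * = accepting)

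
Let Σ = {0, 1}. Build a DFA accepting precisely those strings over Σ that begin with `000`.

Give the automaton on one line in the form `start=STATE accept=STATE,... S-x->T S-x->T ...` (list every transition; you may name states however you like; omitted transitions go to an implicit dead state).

start=s0 accept=s3 s0-0->s1 s0-1->s4 s1-0->s2 s1-1->s4 s2-0->s3 s2-1->s4 s3-0->s3 s3-1->s3 s4-0->s4 s4-1->s4

Check the first 3 symbols one by one: s0 through s2 record how many have matched `000` so far; any wrong symbol goes to the dead state s4. After all 3 match we enter the accepting sink s3.
5 states suffice.
        0   1  
>  s0   s1  s4 
   s1   s2  s4 
   s2   s3  s4 
 * s3   s3  s3 
   s4   s4  s4 
(> = start, * = accepting)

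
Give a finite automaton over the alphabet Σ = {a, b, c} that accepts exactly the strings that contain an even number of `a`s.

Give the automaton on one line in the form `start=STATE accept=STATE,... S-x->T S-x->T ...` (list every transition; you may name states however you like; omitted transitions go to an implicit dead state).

start=S0 accept=S0 S0-a->S1 S0-b->S0 S0-c->S0 S1-a->S0 S1-b->S1 S1-c->S1

The only thing that matters is how many `a`s have appeared, reduced mod 2. Use one state per residue: S0 for 0, …, S1 for 1. Reading `a` moves to the next residue; anything else stays put. S0 is accepting.
With 2 states:
        a   b   c  
>* S0   S1  S0  S0 
   S1   S0  S1  S1 
(> = start, * = accepting)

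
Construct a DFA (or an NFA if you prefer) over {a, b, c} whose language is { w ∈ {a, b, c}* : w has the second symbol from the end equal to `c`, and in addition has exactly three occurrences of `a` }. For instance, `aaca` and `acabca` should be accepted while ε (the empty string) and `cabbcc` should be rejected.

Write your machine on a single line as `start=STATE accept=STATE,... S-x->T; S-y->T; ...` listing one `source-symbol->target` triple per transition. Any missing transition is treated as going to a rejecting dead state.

start=S0; accept=S7,S8; S0-a->S1; S0-b->S0; S0-c->S0; S1-a->S2; S1-b->S1; S1-c->S1; S2-a->S3; S2-b->S2; S2-c->S4; S3-a->S5; S3-b->S3; S3-c->S6; S4-a->S7; S4-b->S2; S4-c->S4; S5-a->S5; S5-b->S5; S5-c->S5; S6-a->S5; S6-b->S7; S6-c->S8; S7-a->S5; S7-b->S3; S7-c->S6; S8-a->S5; S8-b->S7; S8-c->S8

Handle the two conditions separately and then intersect. One (13 states) tracks the last 2 symbols read; the other (5 states) tracks the count of `a`s, saturating at 4. Each combined state is a pair, one component from each; accept when both components accept. After merging equivalent states the machine shrinks.
9 states suffice.
        a   b   c  
>  S0   S1  S0  S0 
   S1   S2  S1  S1 
   S2   S3  S2  S4 
   S3   S5  S3  S6 
   S4   S7  S2  S4 
   S5   S5  S5  S5 
   S6   S5  S7  S8 
 * S7   S5  S3  S6 
 * S8   S5  S7  S8 
(> = start, * = accepting)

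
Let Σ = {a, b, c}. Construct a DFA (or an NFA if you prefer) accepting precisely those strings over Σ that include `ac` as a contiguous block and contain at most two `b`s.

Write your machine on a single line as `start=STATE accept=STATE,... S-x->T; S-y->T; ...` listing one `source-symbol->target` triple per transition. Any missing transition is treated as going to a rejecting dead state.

start=q0; accept=q3,q6,q9; q0-a->q1; q0-b->q2; q0-c->q0; q1-a->q1; q1-b->q2; q1-c->q3; q2-a->q4; q2-b->q5; q2-c->q2; q3-a->q3; q3-b->q6; q3-c->q3; q4-a->q4; q4-b->q5; q4-c->q6; q5-a->q7; q5-b->q8; q5-c->q5; q6-a->q6; q6-b->q9; q6-c->q6; q7-a->q7; q7-b->q8; q7-c->q9; q8-a->q8; q8-b->q8; q8-c->q8; q9-a->q9; q9-b->q8; q9-c->q9

Build one automaton per condition and run them in lockstep. The first has 3 states tracking whether and how much of `ac` has been seen; the second has 4 states tracking the count of `b`s, saturating at 3. A product state is a pair (one from each), accepting exactly when both do. Minimizing collapses redundant product states.
10 states suffice.
        a   b   c  
>  q0   q1  q2  q0 
   q1   q1  q2  q3 
   q2   q4  q5  q2 
 * q3   q3  q6  q3 
   q4   q4  q5  q6 
   q5   q7  q8  q5 
 * q6   q6  q9  q6 
   q7   q7  q8  q9 
   q8   q8  q8  q8 
 * q9   q9  q8  q9 
(> = start, * = accepting)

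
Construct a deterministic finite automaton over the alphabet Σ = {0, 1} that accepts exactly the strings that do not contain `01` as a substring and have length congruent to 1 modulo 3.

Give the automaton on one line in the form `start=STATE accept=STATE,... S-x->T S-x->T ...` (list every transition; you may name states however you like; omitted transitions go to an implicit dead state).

start=S0 accept=S1,S2 S0-0->S1 S0-1->S2 S1-0->S3 S1-1->S4 S2-0->S3 S2-1->S5 S3-0->S6 S3-1->S4 S4-0->S4 S4-1->S4 S5-0->S6 S5-1->S0 S6-0->S1 S6-1->S4

Build one automaton per condition and run them in lockstep. One (3 states) tracks partial matches of the forbidden pattern `01`; the other (3 states) tracks the input length modulo 3. Each combined state is a pair, one component from each; accept when both components accept. After merging equivalent states the machine shrinks.
        0   1  
>  S0   S1  S2 
 * S1   S3  S4 
 * S2   S3  S5 
   S3   S6  S4 
   S4   S4  S4 
   S5   S6  S0 
   S6   S1  S4 
(> = start, * = accepting)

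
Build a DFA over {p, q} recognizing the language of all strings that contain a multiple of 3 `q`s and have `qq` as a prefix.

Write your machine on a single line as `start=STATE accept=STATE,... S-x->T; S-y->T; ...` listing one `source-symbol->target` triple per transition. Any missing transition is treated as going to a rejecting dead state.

Run two small machines in parallel and take their product. One (3 states) tracks the count of `q`s modulo 3; the other (4 states) tracks whether the input so far still matches the prefix `qq`. Each combined state is a pair, one component from each; accept when both components accept. Minimizing collapses redundant product states.
With 6 states:
        p   q  
>  S0   S1  S2 
   S1   S1  S1 
   S2   S1  S3 
   S3   S3  S4 
 * S4   S4  S5 
   S5   S5  S3 
(> = start, * = accepting)

start=S0; accept=S4; S0-p->S1; S0-q->S2; S1-p->S1; S1-q->S1; S2-p->S1; S2-q->S3; S3-p->S3; S3-q->S4; S4-p->S4; S4-q->S5; S5-p->S5; S5-q->S3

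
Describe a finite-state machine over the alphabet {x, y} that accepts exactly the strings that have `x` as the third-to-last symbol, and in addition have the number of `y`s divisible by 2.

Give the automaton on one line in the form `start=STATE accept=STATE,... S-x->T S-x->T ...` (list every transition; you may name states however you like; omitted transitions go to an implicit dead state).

Handle the two conditions separately and then intersect. The first has 15 states tracking the last 3 symbols read; the second has 2 states tracking the count of `y`s modulo 2. A product state is a pair (one from each), accepting exactly when both do. Minimizing collapses redundant product states.
12 states suffice.
          x    y  
>  q0     q1   q2 
   q1     q3   q4 
   q2     q5   q0 
   q3     q6   q4 
   q4     q5   q7 
   q5     q8   q9 
 * q6     q6   q4 
 * q7     q1   q2 
   q8     q8  q10 
   q9    q11   q2 
 * q10   q11   q2 
 * q11    q3   q4 
(> = start, * = accepting)

start=q0 accept=q6,q7,q10,q11 q0-x->q1 q0-y->q2 q1-x->q3 q1-y->q4 q2-x->q5 q2-y->q0 q3-x->q6 q3-y->q4 q4-x->q5 q4-y->q7 q5-x->q8 q5-y->q9 q6-x->q6 q6-y->q4 q7-x->q1 q7-y->q2 q8-x->q8 q8-y->q10 q9-x->q11 q9-y->q2 q10-x->q11 q10-y->q2 q11-x->q3 q11-y->q4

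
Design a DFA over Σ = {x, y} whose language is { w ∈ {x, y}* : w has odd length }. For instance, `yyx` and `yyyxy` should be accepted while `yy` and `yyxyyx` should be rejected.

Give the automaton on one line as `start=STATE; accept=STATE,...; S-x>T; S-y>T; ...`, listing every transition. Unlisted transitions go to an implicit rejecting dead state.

Only the length mod 2 matters, so use a 2-cycle: from any state, every input symbol moves to the next state, wrapping B back to A. Mark B accepting.
A 2-state machine:
       x  y 
>  A   B  B 
 * B   A  A 
(> = start, * = accepting)

start=A; accept=B; A-x>B; A-y>B; B-x>A; B-y>A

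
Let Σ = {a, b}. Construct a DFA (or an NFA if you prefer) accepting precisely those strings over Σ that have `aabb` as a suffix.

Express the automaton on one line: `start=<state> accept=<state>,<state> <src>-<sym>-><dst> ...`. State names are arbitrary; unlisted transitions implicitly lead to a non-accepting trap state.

start=s0 accept=s4 s0-a->s1 s0-b->s0 s1-a->s2 s1-b->s0 s2-a->s2 s2-b->s3 s3-a->s1 s3-b->s4 s4-a->s1 s4-b->s0

Let each state record the length of the longest suffix of the input read so far that is also a prefix of `aabb`. s1 means the last symbol is `a`; s2 means the last 2 symbols are `aa`; s3 means the last 3 symbols are `aab`; s4 means the last 4 symbols are `aabb`. Accept only at s4, where the string currently ends in `aabb`.
        a   b  
>  s0   s1  s0 
   s1   s2  s0 
   s2   s2  s3 
   s3   s1  s4 
 * s4   s1  s0 
(> = start, * = accepting)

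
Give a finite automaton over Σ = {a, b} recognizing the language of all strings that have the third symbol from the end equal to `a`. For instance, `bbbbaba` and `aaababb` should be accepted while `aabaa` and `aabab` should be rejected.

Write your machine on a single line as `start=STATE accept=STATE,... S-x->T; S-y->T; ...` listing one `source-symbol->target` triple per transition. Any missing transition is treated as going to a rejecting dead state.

Because acceptance depends on a position counted from the end, the machine has to buffer the most recent 3 symbols. Make each state the string of the last up-to-3 symbols read; on input `x` shift the window left and append `x`. Accept when the buffered window has length 3 and begins with `a`.
A 15-state machine:
          a    b  
>  q0     q1   q2 
   q1     q3   q4 
   q2     q5   q6 
   q3     q7   q8 
   q4     q9  q10 
   q5    q11  q12 
   q6    q13  q14 
 * q7     q7   q8 
 * q8     q9  q10 
 * q9    q11  q12 
 * q10   q13  q14 
   q11    q7   q8 
   q12    q9  q10 
   q13   q11  q12 
   q14   q13  q14 
(> = start, * = accepting)

start=q0; accept=q7,q8,q9,q10; q0-a->q1; q0-b->q2; q1-a->q3; q1-b->q4; q2-a->q5; q2-b->q6; q3-a->q7; q3-b->q8; q4-a->q9; q4-b->q10; q5-a->q11; q5-b->q12; q6-a->q13; q6-b->q14; q7-a->q7; q7-b->q8; q8-a->q9; q8-b->q10; q9-a->q11; q9-b->q12; q10-a->q13; q10-b->q14; q11-a->q7; q11-b->q8; q12-a->q9; q12-b->q10; q13-a->q11; q13-b->q12; q14-a->q13; q14-b->q14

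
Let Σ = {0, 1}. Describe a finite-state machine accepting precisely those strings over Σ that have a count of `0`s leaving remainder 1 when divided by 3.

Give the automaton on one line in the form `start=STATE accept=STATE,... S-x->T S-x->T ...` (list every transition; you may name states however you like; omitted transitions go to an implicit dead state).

start=q0 accept=q1 q0-0->q1 q0-1->q0 q1-0->q2 q1-1->q1 q2-0->q0 q2-1->q2

Keep the running count of `0`s modulo 3: each `0` advances along the cycle q0 → q1 → q2 → q0 while other symbols loop. Accept at q1.
With 3 states:
        0   1  
>  q0   q1  q0 
 * q1   q2  q1 
   q2   q0  q2 
(> = start, * = accepting)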